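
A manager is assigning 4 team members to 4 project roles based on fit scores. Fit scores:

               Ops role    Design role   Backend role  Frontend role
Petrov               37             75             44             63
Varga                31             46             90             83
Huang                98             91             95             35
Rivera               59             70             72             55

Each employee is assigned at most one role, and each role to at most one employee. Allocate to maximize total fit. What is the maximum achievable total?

Maximum total: 328 pts

Optimal: Petrov→Design role (75 pts), Varga→Frontend role (83 pts), Huang→Ops role (98 pts), Rivera→Backend role (72 pts) — total 75+83+98+72 = 328 pts.
Row-greedy (each employee in turn takes its best remaining role) gives 318 pts, worse by 10.
Swapping Varga↔Rivera (Varga→Backend role 90 pts, Rivera→Frontend role 55 pts) loses 10.
Checked against all permutations: 328 pts is optimal.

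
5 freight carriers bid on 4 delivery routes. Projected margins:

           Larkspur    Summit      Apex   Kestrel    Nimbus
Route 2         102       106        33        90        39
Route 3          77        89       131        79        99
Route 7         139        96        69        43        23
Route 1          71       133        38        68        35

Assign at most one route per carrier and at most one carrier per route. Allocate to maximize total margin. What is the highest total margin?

Max total: $493k

Optimal: Kestrel→Route 2 ($90k), Apex→Route 3 ($131k), Larkspur→Route 7 ($139k), Summit→Route 1 ($133k) — total 90+131+139+133 = $493k.
Column-greedy (each route in turn goes to its best remaining carrier) gives $444k, worse by 49.
Next-best assignment: Kestrel→Route 2, Nimbus→Route 3, Larkspur→Route 7, Summit→Route 1 = $461k.
Swapping Summit↔Kestrel (Summit→Route 2 $106k, Kestrel→Route 1 $68k) loses 49.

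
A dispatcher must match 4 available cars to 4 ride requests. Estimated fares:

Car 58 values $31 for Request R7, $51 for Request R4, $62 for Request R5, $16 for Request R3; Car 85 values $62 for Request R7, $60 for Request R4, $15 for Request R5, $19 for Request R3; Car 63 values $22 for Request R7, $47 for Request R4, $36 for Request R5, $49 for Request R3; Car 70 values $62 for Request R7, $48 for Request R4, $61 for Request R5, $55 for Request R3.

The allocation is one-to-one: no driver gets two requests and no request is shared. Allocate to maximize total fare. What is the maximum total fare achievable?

Optimal: Car 58→Request R5 ($62), Car 85→Request R4 ($60), Car 63→Request R3 ($49), Car 70→Request R7 ($62) — total 62+60+49+62 = $233.
Row-greedy (each driver in turn takes its best remaining request) gives $221, worse by 12.
Swapping Car 70↔Car 58 (Car 70→Request R5 $61, Car 58→Request R7 $31) loses 32.
Every other assignment is strictly worse.

Maximum total: $233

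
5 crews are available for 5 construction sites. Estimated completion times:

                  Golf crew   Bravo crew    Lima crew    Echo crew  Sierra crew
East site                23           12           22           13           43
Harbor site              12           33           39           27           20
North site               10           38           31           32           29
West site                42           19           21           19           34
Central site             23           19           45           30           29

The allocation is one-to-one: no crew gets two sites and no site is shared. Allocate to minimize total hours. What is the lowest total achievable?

Optimal: Golf crew→North site (10 hours), Bravo crew→Central site (19 hours), Lima crew→West site (21 hours), Echo crew→East site (13 hours), Sierra crew→Harbor site (20 hours) — total 10+19+21+13+20 = 83 hours.
Column-greedy (each site in turn goes to its cheapest remaining crew) gives 117 hours, worse by 34.
Every other assignment is strictly worse.

Minimum total: 83 hours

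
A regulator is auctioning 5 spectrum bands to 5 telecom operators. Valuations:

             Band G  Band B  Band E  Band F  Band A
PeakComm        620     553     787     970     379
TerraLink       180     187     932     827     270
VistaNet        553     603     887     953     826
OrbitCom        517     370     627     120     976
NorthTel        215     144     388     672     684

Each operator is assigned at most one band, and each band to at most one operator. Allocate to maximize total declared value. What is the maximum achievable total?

This is the linear assignment problem.
Optimal: PeakComm→Band G ($620M), TerraLink→Band E ($932M), VistaNet→Band B ($603M), OrbitCom→Band A ($976M), NorthTel→Band F ($672M) — total 620+932+603+976+672 = $3803M.
Max-entry greedy (repeatedly take the single best remaining cell) gives $3696M, worse by 107.
Swapping VistaNet↔TerraLink (VistaNet→Band E $887M, TerraLink→Band B $187M) loses 461.

Maximum total: $3803M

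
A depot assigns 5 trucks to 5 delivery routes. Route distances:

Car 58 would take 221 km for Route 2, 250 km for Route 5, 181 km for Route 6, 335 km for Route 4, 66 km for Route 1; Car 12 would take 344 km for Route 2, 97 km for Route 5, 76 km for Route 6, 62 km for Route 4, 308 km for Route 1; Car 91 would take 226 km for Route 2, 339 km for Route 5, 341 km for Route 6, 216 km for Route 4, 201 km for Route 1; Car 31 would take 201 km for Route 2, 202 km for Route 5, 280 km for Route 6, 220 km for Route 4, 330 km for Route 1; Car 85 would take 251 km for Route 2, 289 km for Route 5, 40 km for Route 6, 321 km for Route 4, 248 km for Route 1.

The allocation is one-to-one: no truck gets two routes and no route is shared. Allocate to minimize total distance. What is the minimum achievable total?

Min total: 596 km

Optimal: Car 58→Route 1 (66 km), Car 12→Route 4 (62 km), Car 91→Route 2 (226 km), Car 31→Route 5 (202 km), Car 85→Route 6 (40 km) — total 66+62+226+202+40 = 596 km.
Min-entry greedy (repeatedly take the single cheapest remaining cell) gives 708 km, worse by 112.
Next-best assignment: Car 58→Route 1, Car 12→Route 5, Car 91→Route 4, Car 31→Route 2, Car 85→Route 6 = 620 km.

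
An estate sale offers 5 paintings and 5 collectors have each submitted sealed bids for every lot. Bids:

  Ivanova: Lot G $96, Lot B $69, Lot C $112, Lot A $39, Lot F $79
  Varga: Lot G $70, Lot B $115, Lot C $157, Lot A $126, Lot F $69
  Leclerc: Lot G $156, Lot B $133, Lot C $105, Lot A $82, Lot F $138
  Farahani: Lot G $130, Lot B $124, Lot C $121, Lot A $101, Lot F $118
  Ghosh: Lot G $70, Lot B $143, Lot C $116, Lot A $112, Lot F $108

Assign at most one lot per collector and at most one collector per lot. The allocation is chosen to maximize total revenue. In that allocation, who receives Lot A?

Varga receives Lot A.

Treat this as an assignment problem: match each collector to one lot.
Optimal: Ivanova→Lot C ($112), Varga→Lot A ($126), Leclerc→Lot G ($156), Farahani→Lot F ($118), Ghosh→Lot B ($143) — total 112+126+156+118+143 = $655.
Column-greedy (each lot in turn goes to its best remaining collector) gives $636, worse by 19.
Next-best assignment: Ivanova→Lot C, Varga→Lot A, Leclerc→Lot F, Farahani→Lot G, Ghosh→Lot B = $649.
Checked against all permutations: $655 is optimal.
Varga's own top lot is Lot C ($157), but forcing Varga→Lot C and reassigning the rest optimally gives only $636 — worse by 19.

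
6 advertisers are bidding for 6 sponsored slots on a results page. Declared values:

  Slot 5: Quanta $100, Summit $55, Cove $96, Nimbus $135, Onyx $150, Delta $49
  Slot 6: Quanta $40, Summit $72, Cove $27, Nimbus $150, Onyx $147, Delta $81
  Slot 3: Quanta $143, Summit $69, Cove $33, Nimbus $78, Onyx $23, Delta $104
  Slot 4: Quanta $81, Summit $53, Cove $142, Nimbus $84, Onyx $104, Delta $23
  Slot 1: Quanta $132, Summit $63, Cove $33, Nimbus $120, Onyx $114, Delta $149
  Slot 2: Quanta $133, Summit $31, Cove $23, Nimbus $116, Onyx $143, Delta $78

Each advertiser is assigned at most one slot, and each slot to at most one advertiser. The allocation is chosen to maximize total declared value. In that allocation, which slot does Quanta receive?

Optimal: Quanta→Slot 2 ($133), Summit→Slot 3 ($69), Cove→Slot 4 ($142), Nimbus→Slot 6 ($150), Onyx→Slot 5 ($150), Delta→Slot 1 ($149) — total 133+69+142+150+150+149 = $793.
Row-greedy (each advertiser in turn takes its best remaining slot) gives $784, worse by 9.
Quanta's own top slot is Slot 3 ($143), but forcing Quanta→Slot 3 and reassigning the rest optimally gives only $784 — worse by 9.

Quanta receives Slot 2.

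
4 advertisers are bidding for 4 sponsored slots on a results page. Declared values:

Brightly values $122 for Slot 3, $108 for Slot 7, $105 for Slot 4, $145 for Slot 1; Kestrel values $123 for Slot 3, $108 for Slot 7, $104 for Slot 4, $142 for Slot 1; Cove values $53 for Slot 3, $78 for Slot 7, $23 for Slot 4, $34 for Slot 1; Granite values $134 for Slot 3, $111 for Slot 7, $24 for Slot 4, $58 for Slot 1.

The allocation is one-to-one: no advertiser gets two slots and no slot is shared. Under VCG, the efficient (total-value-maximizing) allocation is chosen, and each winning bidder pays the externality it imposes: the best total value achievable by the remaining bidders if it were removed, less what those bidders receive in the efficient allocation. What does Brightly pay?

Efficient allocation: Brightly→Slot 1 ($145), Kestrel→Slot 4 ($104), Cove→Slot 7 ($78), Granite→Slot 3 ($134); total welfare W = $461.
Brightly receives Slot 1 at value $145, so the others get W − 145 = $316.
Without Brightly: best allocation of the remaining 3 bidders over all 4 slots is Kestrel→Slot 1 ($142), Cove→Slot 7 ($78), Granite→Slot 3 ($134), total $354.
VCG payment = (others' best without Brightly) − (others' welfare with Brightly) = 354 − 316 = $38.

Brightly pays $38.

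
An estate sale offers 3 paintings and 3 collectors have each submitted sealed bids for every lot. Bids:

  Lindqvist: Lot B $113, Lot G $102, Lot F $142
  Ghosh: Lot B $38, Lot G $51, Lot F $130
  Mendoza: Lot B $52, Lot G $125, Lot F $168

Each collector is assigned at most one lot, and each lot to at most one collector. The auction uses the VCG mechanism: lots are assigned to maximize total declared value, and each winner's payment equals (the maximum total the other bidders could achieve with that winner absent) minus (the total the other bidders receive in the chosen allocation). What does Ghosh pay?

Efficient allocation: Lindqvist→Lot B ($113), Ghosh→Lot F ($130), Mendoza→Lot G ($125); total welfare W = $368.
Ghosh receives Lot F at value $130, so the others get W − 130 = $238.
Without Ghosh: best allocation of the remaining 2 bidders over all 3 lots is Lindqvist→Lot B ($113), Mendoza→Lot F ($168), total $281.
VCG payment = (others' best without Ghosh) − (others' welfare with Ghosh) = 281 − 238 = $43.

Ghosh pays $43.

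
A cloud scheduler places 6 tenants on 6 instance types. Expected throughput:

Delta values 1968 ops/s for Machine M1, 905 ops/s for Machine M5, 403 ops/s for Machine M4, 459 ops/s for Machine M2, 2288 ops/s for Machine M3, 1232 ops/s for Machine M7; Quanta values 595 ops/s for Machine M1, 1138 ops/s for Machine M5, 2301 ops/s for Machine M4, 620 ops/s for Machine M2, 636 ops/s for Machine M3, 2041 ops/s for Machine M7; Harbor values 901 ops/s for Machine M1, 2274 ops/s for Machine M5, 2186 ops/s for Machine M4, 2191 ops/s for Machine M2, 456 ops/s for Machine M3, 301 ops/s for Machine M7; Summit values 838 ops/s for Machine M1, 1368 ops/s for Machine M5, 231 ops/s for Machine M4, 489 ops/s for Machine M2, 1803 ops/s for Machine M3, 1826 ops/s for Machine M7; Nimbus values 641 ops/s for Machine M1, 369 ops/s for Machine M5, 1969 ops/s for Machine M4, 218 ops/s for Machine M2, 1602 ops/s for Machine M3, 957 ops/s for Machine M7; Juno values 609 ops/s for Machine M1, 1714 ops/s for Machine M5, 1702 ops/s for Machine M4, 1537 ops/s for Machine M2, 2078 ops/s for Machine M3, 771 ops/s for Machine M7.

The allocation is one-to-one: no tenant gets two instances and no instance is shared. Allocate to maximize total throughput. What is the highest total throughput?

Max total: 11686 ops/s

This is the linear assignment problem.
Optimal: Delta→Machine M1 (1968 ops/s), Quanta→Machine M7 (2041 ops/s), Harbor→Machine M2 (2191 ops/s), Summit→Machine M3 (1803 ops/s), Nimbus→Machine M4 (1969 ops/s), Juno→Machine M5 (1714 ops/s) — total 1968+2041+2191+1803+1969+1714 = 11686 ops/s.
Max-entry greedy (repeatedly take the single best remaining cell) gives 10867 ops/s, worse by 819.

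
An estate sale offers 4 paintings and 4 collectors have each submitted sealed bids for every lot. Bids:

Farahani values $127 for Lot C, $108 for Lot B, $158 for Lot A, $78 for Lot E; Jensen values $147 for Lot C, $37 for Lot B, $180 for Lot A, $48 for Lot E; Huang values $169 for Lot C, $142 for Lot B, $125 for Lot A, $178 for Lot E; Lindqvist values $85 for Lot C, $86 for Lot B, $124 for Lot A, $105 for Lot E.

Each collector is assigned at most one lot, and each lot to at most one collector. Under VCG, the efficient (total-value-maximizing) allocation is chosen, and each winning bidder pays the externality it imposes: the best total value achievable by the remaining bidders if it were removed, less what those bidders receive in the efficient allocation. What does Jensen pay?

Jensen pays $41.

Efficient allocation: Farahani→Lot C ($127), Jensen→Lot A ($180), Huang→Lot E ($178), Lindqvist→Lot B ($86); total welfare W = $571.
Jensen receives Lot A at value $180, so the others get W − 180 = $391.
Without Jensen: best allocation of the remaining 3 bidders over all 4 lots is Farahani→Lot A ($158), Huang→Lot C ($169), Lindqvist→Lot E ($105), total $432.
VCG payment = (others' best without Jensen) − (others' welfare with Jensen) = 432 − 391 = $41.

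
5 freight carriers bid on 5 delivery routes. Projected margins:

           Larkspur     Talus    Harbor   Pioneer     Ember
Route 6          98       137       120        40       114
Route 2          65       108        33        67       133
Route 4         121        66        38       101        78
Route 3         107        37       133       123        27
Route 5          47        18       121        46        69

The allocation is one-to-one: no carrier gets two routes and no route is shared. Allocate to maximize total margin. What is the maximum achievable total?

Treat this as an assignment problem: match each carrier to one route.
Optimal: Larkspur→Route 4 ($121k), Talus→Route 6 ($137k), Harbor→Route 5 ($121k), Pioneer→Route 3 ($123k), Ember→Route 2 ($133k) — total 121+137+121+123+133 = $635k.
Swapping Pioneer↔Talus (Pioneer→Route 6 $40k, Talus→Route 3 $37k) loses 183.
Every other assignment is strictly worse.

Maximum total: $635k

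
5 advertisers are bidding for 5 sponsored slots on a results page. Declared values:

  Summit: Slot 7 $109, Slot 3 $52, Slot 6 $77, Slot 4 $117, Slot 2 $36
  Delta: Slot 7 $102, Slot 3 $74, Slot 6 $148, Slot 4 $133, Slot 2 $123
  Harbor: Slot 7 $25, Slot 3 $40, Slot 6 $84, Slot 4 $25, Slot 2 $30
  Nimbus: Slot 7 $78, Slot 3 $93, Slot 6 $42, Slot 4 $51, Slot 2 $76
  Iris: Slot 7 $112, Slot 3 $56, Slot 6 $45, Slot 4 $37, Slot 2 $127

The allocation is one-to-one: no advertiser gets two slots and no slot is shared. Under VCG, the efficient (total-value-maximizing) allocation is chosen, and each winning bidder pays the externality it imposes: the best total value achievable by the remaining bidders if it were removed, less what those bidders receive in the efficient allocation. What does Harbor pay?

Harbor pays $23.

Efficient allocation: Summit→Slot 7 ($109), Delta→Slot 4 ($133), Harbor→Slot 6 ($84), Nimbus→Slot 3 ($93), Iris→Slot 2 ($127); total welfare W = $546.
Harbor receives Slot 6 at value $84, so the others get W − 84 = $462.
Without Harbor: best allocation of the remaining 4 bidders over all 5 slots is Summit→Slot 4 ($117), Delta→Slot 6 ($148), Nimbus→Slot 3 ($93), Iris→Slot 2 ($127), total $485.
VCG payment = (others' best without Harbor) − (others' welfare with Harbor) = 485 − 462 = $23.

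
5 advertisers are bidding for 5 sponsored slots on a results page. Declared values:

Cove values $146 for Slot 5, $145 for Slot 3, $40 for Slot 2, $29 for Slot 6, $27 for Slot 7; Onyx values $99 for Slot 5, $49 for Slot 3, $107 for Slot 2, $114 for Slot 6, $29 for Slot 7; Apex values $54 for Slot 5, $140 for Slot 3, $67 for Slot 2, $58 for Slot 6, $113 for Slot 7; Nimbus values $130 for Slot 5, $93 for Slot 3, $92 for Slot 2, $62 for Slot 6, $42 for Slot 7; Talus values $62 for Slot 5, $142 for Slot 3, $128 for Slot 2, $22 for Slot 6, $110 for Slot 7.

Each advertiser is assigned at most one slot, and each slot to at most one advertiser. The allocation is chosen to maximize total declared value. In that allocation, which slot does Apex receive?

Apex receives Slot 7.

This is a one-to-one assignment (maximum-weight bipartite matching).
Optimal: Cove→Slot 3 ($145), Onyx→Slot 6 ($114), Apex→Slot 7 ($113), Nimbus→Slot 5 ($130), Talus→Slot 2 ($128) — total 145+114+113+130+128 = $630.
Max-entry greedy (repeatedly take the single best remaining cell) gives $607, worse by 23.
Next-best assignment: Cove→Slot 5, Onyx→Slot 6, Apex→Slot 7, Nimbus→Slot 2, Talus→Slot 3 = $607.
Checked against all permutations: $630 is optimal.
Apex's own top slot is Slot 3 ($140), but forcing Apex→Slot 3 and reassigning the rest optimally gives only $602 — worse by 28.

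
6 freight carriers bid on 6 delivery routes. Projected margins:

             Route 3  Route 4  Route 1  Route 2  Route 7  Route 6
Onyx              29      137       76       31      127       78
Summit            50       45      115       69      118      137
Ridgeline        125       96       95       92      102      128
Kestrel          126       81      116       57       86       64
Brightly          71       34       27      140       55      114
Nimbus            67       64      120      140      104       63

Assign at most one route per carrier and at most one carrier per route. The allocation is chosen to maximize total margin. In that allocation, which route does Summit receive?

This is a one-to-one assignment (maximum-weight bipartite matching).
Optimal: Onyx→Route 4 ($137k), Summit→Route 7 ($118k), Ridgeline→Route 6 ($128k), Kestrel→Route 3 ($126k), Brightly→Route 2 ($140k), Nimbus→Route 1 ($120k) — total 137+118+128+126+140+120 = $769k.
Row-greedy (each carrier in turn takes its best remaining route) gives $759k, worse by 10.
Summit's own top route is Route 6 ($137k), but forcing Summit→Route 6 and reassigning the rest optimally gives only $762k — worse by 7.

Summit receives Route 7.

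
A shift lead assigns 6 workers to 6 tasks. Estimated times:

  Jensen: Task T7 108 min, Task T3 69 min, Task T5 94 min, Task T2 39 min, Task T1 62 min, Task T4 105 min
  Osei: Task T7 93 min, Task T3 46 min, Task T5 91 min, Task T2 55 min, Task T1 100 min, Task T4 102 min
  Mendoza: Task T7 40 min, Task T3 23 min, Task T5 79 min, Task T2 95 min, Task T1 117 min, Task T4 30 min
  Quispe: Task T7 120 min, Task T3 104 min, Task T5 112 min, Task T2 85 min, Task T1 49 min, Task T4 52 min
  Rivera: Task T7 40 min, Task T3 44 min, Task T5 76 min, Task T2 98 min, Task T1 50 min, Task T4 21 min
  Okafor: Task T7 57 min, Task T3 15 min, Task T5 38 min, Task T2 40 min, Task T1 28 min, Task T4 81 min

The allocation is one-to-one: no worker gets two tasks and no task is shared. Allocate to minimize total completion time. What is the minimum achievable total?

Minimum total: 233 min

Optimal: Jensen→Task T2 (39 min), Osei→Task T3 (46 min), Mendoza→Task T7 (40 min), Quispe→Task T1 (49 min), Rivera→Task T4 (21 min), Okafor→Task T5 (38 min) — total 39+46+40+49+21+38 = 233 min.
Swapping Jensen↔Osei (Jensen→Task T3 69 min, Osei→Task T2 55 min) adds 39.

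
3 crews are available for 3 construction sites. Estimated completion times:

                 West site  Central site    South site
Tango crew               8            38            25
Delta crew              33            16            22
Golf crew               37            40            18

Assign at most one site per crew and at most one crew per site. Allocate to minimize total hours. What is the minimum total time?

Minimum total: 42 hours

Optimal: Tango crew→West site (8 hours), Delta crew→Central site (16 hours), Golf crew→South site (18 hours) — total 8+16+18 = 42 hours.
Next-best assignment: Tango crew→West site, Delta crew→South site, Golf crew→Central site = 70 hours.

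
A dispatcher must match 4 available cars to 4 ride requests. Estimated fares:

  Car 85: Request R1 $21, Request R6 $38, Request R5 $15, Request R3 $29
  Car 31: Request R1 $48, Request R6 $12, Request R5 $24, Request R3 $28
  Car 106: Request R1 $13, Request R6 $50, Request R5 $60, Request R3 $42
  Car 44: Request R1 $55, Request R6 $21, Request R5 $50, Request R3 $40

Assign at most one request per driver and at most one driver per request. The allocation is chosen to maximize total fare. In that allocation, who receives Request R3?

Optimal: Car 85→Request R6 ($38), Car 31→Request R1 ($48), Car 106→Request R5 ($60), Car 44→Request R3 ($40) — total 38+48+60+40 = $186.
Swapping Car 85↔Car 106 (Car 85→Request R5 $15, Car 106→Request R6 $50) loses 33.
Car 44's own top request is Request R1 ($55), but forcing Car 44→Request R1 and reassigning the rest optimally gives only $181 — worse by 5.

Car 44 receives Request R3.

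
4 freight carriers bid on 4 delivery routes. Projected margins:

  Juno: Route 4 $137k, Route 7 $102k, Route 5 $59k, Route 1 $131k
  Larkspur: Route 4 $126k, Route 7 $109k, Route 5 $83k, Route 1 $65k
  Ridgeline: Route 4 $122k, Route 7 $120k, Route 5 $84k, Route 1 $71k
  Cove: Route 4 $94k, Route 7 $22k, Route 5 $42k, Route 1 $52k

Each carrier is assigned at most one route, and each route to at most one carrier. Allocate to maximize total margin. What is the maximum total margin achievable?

This is the linear assignment problem.
Optimal: Juno→Route 1 ($131k), Larkspur→Route 5 ($83k), Ridgeline→Route 7 ($120k), Cove→Route 4 ($94k) — total 131+83+120+94 = $428k.
Max-entry greedy (repeatedly take the single best remaining cell) gives $392k, worse by 36.
Next-best assignment: Juno→Route 1, Larkspur→Route 4, Ridgeline→Route 7, Cove→Route 5 = $419k.
No other one-to-one assignment exceeds $428k.

Maximum total: $428k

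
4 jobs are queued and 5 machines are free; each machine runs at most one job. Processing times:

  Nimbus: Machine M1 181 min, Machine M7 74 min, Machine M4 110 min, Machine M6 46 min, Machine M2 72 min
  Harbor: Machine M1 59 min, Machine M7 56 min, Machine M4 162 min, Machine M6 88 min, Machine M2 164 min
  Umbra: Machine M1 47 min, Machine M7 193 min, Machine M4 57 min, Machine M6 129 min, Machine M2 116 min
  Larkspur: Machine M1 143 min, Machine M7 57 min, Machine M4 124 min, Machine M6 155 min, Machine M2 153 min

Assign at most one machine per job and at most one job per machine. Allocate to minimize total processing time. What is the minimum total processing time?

Minimum total: 219 min

Optimal: Nimbus→Machine M6 (46 min), Harbor→Machine M1 (59 min), Umbra→Machine M4 (57 min), Larkspur→Machine M7 (57 min) — total 46+59+57+57 = 219 min.
Min-entry greedy (repeatedly take the single cheapest remaining cell) gives 273 min, worse by 54.
Swapping Larkspur↔Harbor (Larkspur→Machine M1 143 min, Harbor→Machine M7 56 min) adds 83.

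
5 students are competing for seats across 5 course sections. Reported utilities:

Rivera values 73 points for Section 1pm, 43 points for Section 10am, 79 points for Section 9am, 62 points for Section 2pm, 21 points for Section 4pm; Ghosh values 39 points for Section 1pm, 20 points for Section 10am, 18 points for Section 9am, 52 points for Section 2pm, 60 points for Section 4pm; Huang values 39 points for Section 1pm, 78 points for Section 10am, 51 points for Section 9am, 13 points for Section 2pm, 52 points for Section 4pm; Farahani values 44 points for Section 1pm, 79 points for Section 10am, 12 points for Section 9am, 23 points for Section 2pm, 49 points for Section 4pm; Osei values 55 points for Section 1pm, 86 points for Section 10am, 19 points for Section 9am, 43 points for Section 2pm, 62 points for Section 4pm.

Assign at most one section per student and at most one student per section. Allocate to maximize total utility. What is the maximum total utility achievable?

Optimal: Rivera→Section 1pm (73 points), Ghosh→Section 2pm (52 points), Huang→Section 9am (51 points), Farahani→Section 10am (79 points), Osei→Section 4pm (62 points) — total 73+52+51+79+62 = 317 points.
Max-entry greedy (repeatedly take the single best remaining cell) gives 282 points, worse by 35.
No other one-to-one assignment exceeds 317 points.

Maximum total: 317 points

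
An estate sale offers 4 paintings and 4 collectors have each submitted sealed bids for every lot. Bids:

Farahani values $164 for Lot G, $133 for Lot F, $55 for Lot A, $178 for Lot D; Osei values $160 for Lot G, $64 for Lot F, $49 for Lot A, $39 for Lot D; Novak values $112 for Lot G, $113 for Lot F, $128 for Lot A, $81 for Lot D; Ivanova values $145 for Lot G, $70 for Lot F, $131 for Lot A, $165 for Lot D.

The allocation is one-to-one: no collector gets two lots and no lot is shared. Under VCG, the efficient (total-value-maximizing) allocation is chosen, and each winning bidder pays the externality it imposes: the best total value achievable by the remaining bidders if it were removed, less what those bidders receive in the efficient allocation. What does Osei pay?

Osei pays $31.

Efficient allocation: Farahani→Lot F ($133), Osei→Lot G ($160), Novak→Lot A ($128), Ivanova→Lot D ($165); total welfare W = $586.
Osei receives Lot G at value $160, so the others get W − 160 = $426.
Without Osei: best allocation of the remaining 3 bidders over all 4 lots is Farahani→Lot G ($164), Novak→Lot A ($128), Ivanova→Lot D ($165), total $457.
VCG payment = (others' best without Osei) − (others' welfare with Osei) = 457 − 426 = $31.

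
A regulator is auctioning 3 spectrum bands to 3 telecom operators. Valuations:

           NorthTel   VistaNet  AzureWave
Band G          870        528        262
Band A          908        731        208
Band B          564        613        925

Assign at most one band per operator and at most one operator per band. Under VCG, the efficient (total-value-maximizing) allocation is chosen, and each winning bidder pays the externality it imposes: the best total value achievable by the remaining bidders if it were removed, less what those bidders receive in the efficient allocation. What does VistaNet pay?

Efficient allocation: NorthTel→Band G ($870M), VistaNet→Band A ($731M), AzureWave→Band B ($925M); total welfare W = $2526M.
VistaNet receives Band A at value $731M, so the others get W − 731 = $1795M.
Without VistaNet: best allocation of the remaining 2 bidders over all 3 bands is NorthTel→Band A ($908M), AzureWave→Band B ($925M), total $1833M.
VCG payment = (others' best without VistaNet) − (others' welfare with VistaNet) = 1833 − 1795 = $38M.

VistaNet pays $38M.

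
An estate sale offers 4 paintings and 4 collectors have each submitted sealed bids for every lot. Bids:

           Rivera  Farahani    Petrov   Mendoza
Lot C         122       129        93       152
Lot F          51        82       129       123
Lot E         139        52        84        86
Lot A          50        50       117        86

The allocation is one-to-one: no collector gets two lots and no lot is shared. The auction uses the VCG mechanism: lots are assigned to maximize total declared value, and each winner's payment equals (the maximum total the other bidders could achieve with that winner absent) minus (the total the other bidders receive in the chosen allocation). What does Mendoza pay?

Efficient allocation: Rivera→Lot E ($139), Farahani→Lot C ($129), Petrov→Lot A ($117), Mendoza→Lot F ($123); total welfare W = $508.
Mendoza receives Lot F at value $123, so the others get W − 123 = $385.
Without Mendoza: best allocation of the remaining 3 bidders over all 4 lots is Rivera→Lot E ($139), Farahani→Lot C ($129), Petrov→Lot F ($129), total $397.
VCG payment = (others' best without Mendoza) − (others' welfare with Mendoza) = 397 − 385 = $12.

Mendoza pays $12.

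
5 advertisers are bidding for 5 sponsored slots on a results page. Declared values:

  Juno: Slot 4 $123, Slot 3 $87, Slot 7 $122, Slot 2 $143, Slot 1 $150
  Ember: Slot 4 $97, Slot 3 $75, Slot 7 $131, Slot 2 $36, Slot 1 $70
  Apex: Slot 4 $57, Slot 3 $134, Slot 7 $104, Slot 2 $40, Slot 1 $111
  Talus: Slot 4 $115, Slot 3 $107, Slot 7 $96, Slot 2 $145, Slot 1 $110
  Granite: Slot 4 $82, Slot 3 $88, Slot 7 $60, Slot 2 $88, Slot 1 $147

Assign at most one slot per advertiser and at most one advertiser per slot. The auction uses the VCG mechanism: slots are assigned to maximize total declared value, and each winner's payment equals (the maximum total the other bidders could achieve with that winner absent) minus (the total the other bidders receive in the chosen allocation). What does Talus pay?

Efficient allocation: Juno→Slot 4 ($123), Ember→Slot 7 ($131), Apex→Slot 3 ($134), Talus→Slot 2 ($145), Granite→Slot 1 ($147); total welfare W = $680.
Talus receives Slot 2 at value $145, so the others get W − 145 = $535.
Without Talus: best allocation of the remaining 4 bidders over all 5 slots is Juno→Slot 2 ($143), Ember→Slot 7 ($131), Apex→Slot 3 ($134), Granite→Slot 1 ($147), total $555.
VCG payment = (others' best without Talus) − (others' welfare with Talus) = 555 − 535 = $20.

Talus pays $20.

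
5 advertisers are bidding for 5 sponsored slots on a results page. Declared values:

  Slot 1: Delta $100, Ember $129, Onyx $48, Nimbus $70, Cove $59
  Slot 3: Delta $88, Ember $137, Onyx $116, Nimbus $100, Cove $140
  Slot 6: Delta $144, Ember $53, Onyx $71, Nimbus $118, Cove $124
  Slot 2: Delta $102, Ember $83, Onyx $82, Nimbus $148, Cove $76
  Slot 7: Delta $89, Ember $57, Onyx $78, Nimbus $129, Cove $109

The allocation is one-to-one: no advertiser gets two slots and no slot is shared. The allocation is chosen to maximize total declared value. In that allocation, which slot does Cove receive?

Cove receives Slot 7.

Optimal: Delta→Slot 6 ($144), Ember→Slot 1 ($129), Onyx→Slot 3 ($116), Nimbus→Slot 2 ($148), Cove→Slot 7 ($109) — total 144+129+116+148+109 = $646.
Column-greedy (each slot in turn goes to its best remaining advertiser) gives $639, worse by 7.
Cove's own top slot is Slot 3 ($140), but forcing Cove→Slot 3 and reassigning the rest optimally gives only $639 — worse by 7.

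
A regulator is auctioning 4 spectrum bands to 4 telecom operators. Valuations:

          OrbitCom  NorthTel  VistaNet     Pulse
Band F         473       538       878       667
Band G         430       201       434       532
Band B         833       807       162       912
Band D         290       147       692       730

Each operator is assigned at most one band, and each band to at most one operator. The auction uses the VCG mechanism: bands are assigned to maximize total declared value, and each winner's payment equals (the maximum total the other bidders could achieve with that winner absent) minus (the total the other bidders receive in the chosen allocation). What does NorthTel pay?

NorthTel pays $403M.

Efficient allocation: OrbitCom→Band G ($430M), NorthTel→Band B ($807M), VistaNet→Band F ($878M), Pulse→Band D ($730M); total welfare W = $2845M.
NorthTel receives Band B at value $807M, so the others get W − 807 = $2038M.
Without NorthTel: best allocation of the remaining 3 bidders over all 4 bands is OrbitCom→Band B ($833M), VistaNet→Band F ($878M), Pulse→Band D ($730M), total $2441M.
VCG payment = (others' best without NorthTel) − (others' welfare with NorthTel) = 2441 − 2038 = $403M.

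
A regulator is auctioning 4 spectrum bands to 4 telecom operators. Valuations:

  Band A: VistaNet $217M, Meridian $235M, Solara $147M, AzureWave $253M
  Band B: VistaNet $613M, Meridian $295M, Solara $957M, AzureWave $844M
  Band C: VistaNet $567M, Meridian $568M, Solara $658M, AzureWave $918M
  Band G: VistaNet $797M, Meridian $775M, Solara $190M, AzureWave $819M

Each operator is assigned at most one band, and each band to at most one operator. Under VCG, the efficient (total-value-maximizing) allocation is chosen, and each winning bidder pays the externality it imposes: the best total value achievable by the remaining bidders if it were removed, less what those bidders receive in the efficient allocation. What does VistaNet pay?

Efficient allocation: VistaNet→Band G ($797M), Meridian→Band A ($235M), Solara→Band B ($957M), AzureWave→Band C ($918M); total welfare W = $2907M.
VistaNet receives Band G at value $797M, so the others get W − 797 = $2110M.
Without VistaNet: best allocation of the remaining 3 bidders over all 4 bands is Meridian→Band G ($775M), Solara→Band B ($957M), AzureWave→Band C ($918M), total $2650M.
VCG payment = (others' best without VistaNet) − (others' welfare with VistaNet) = 2650 − 2110 = $540M.

VistaNet pays $540M.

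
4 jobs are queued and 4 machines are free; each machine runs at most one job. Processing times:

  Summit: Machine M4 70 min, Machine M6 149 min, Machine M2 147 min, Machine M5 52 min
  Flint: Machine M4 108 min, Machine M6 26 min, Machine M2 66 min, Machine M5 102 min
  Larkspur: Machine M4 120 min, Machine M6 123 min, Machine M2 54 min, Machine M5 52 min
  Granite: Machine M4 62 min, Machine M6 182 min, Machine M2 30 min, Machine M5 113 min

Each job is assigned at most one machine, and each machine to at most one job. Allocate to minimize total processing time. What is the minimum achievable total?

Minimum total: 178 min

This is the linear assignment problem.
Optimal: Summit→Machine M4 (70 min), Flint→Machine M6 (26 min), Larkspur→Machine M5 (52 min), Granite→Machine M2 (30 min) — total 70+26+52+30 = 178 min.
Row-greedy (each job in turn takes its cheapest remaining machine) gives 194 min, worse by 16.
Next-best assignment: Summit→Machine M5, Flint→Machine M6, Larkspur→Machine M2, Granite→Machine M4 = 194 min.
Swapping Flint↔Granite (Flint→Machine M2 66 min, Granite→Machine M6 182 min) adds 192.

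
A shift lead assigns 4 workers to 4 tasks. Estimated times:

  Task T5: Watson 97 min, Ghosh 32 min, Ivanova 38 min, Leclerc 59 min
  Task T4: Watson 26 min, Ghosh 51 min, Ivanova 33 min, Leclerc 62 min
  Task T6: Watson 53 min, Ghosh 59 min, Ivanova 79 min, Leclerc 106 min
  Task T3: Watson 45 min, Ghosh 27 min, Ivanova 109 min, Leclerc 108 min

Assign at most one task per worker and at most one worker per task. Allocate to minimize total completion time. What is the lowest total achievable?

Minimum total: 172 min

Optimal: Watson→Task T6 (53 min), Ghosh→Task T3 (27 min), Ivanova→Task T4 (33 min), Leclerc→Task T5 (59 min) — total 53+27+33+59 = 172 min.
Column-greedy (each task in turn goes to its cheapest remaining worker) gives 245 min, worse by 73.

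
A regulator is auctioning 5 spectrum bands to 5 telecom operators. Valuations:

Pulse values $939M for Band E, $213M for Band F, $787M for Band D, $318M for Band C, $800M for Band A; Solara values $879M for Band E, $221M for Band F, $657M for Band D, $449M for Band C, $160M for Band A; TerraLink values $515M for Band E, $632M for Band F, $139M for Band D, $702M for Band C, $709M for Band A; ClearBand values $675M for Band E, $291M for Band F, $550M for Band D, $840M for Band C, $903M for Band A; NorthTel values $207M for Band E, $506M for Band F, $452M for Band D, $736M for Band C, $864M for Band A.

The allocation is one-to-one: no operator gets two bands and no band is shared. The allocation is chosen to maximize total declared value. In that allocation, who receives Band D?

Pulse receives Band D.

Optimal: Pulse→Band D ($787M), Solara→Band E ($879M), TerraLink→Band F ($632M), ClearBand→Band C ($840M), NorthTel→Band A ($864M) — total 787+879+632+840+864 = $4002M.
Checked against all permutations: $4002M is optimal.
Pulse's own top band is Band E ($939M), but forcing Pulse→Band E and reassigning the rest optimally gives only $3932M — worse by 70.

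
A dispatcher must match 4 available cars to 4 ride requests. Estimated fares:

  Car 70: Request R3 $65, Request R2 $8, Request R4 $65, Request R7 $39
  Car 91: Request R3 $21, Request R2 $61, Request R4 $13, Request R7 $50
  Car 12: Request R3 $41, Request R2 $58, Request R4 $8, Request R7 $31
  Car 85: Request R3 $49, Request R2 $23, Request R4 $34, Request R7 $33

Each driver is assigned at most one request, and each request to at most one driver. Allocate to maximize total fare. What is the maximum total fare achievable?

Treat this as an assignment problem: match each driver to one request.
Optimal: Car 70→Request R4 ($65), Car 91→Request R7 ($50), Car 12→Request R2 ($58), Car 85→Request R3 ($49) — total 65+50+58+49 = $222.
Column-greedy (each request in turn goes to its best remaining driver) gives $191, worse by 31.
Swapping Car 85↔Car 70 (Car 85→Request R4 $34, Car 70→Request R3 $65) loses 15.

Maximum total: $222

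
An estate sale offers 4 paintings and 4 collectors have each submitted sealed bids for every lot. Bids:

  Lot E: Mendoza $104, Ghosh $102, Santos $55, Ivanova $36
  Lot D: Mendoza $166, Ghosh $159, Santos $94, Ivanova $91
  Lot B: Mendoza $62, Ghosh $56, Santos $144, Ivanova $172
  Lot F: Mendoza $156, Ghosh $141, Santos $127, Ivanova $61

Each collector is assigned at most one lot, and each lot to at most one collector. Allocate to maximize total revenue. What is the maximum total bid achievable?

Optimal: Mendoza→Lot D ($166), Ghosh→Lot E ($102), Santos→Lot F ($127), Ivanova→Lot B ($172) — total 166+102+127+172 = $567.
Swapping Ivanova↔Mendoza (Ivanova→Lot D $91, Mendoza→Lot B $62) loses 185.
Checked against all permutations: $567 is optimal.

Max total: $567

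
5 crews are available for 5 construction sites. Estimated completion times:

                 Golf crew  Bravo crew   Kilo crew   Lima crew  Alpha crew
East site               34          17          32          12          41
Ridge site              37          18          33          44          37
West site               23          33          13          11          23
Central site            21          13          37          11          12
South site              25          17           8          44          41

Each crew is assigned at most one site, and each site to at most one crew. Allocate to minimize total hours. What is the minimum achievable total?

Optimal: Golf crew→West site (23 hours), Bravo crew→Ridge site (18 hours), Kilo crew→South site (8 hours), Lima crew→East site (12 hours), Alpha crew→Central site (12 hours) — total 23+18+8+12+12 = 73 hours.
Row-greedy (each crew in turn takes its cheapest remaining site) gives 94 hours, worse by 21.
Next-best assignment: Golf crew→South site, Bravo crew→Ridge site, Kilo crew→West site, Lima crew→East site, Alpha crew→Central site = 80 hours.
Swapping Kilo crew↔Bravo crew (Kilo crew→Ridge site 33 hours, Bravo crew→South site 17 hours) adds 24.

Min total: 73 hours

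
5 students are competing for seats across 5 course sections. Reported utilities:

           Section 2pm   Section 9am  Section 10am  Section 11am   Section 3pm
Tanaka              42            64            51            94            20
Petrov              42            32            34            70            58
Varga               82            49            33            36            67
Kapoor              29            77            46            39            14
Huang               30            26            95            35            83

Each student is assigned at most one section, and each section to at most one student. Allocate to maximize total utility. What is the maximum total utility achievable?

Max total: 406 points

Optimal: Tanaka→Section 11am (94 points), Petrov→Section 3pm (58 points), Varga→Section 2pm (82 points), Kapoor→Section 9am (77 points), Huang→Section 10am (95 points) — total 94+58+82+77+95 = 406 points.
Next-best assignment: Tanaka→Section 11am, Petrov→Section 2pm, Varga→Section 3pm, Kapoor→Section 9am, Huang→Section 10am = 375 points.
No other one-to-one assignment exceeds 406 points.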